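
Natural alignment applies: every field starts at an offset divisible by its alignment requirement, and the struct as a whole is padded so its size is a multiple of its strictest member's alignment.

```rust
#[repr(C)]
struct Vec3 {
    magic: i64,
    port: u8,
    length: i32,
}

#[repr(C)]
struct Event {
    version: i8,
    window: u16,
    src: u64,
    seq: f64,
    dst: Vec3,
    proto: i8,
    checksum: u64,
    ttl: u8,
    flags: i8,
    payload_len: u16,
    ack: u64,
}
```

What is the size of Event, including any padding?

Vec3: magic at 0 (size 8, align 8) → ends 8; port at 8 (size 1, align 1) → ends 9; pad 3 to align 4 for length; length at 12 (size 4, align 4) → ends 16; total 16 bytes, alignment 8
version at 0 (size 1, align 1) → ends 1
pad 1 to align 2 for window
window at 2 (size 2, align 2) → ends 4
pad 4 to align 8 for src
src at 8 (size 8, align 8) → ends 16
seq at 16 (size 8, align 8) → ends 24
dst at 24 (size 16, align 8) → ends 40
proto at 40 (size 1, align 1) → ends 41
pad 7 to align 8 for checksum
checksum at 48 (size 8, align 8) → ends 56
ttl at 56 (size 1, align 1) → ends 57
flags at 57 (size 1, align 1) → ends 58
payload_len at 58 (size 2, align 2) → ends 60
pad 4 to align 8 for ack
ack at 64 (size 8, align 8) → ends 72
total 72 bytes, alignment 8

72 bytes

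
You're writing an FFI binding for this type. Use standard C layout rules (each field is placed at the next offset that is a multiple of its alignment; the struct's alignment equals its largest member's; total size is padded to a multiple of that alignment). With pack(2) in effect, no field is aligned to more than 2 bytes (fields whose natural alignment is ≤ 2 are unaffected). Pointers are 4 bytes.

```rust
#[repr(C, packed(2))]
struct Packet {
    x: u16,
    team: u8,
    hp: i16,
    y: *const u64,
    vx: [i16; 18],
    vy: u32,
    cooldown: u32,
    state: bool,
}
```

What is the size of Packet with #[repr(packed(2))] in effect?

0..2  x  (2B, 2-aligned)
2..3  team  (1B, 1-aligned)
3..4  -- padding (1B)
4..6  hp  (2B, 2-aligned)
6..10  y  (4B, 2-aligned)
10..46  vx  (36B, 2-aligned)
46..50  vy  (4B, 2-aligned)
50..54  cooldown  (4B, 2-aligned)
54..55  state  (1B, 1-aligned)
55..56  -- tail padding (1B)
sizeof = 56, alignof = 2

56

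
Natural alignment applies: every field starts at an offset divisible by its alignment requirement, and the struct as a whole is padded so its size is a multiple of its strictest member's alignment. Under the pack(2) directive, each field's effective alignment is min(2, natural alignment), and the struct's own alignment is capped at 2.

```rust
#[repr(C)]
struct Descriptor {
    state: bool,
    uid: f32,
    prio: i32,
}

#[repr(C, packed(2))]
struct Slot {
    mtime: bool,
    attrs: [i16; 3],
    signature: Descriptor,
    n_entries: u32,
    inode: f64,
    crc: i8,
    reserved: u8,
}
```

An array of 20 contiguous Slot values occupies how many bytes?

Descriptor: 0..1  state  (1B, 1-aligned); 1..4  -- padding (3B); 4..8  uid  (4B, 4-aligned); 8..12  prio  (4B, 4-aligned); sizeof = 12, alignof = 4
0..1  mtime  (1B, 1-aligned)
1..2  -- padding (1B)
2..8  attrs  (6B, 2-aligned)
8..20  signature  (12B, 2-aligned)
20..24  n_entries  (4B, 2-aligned)
24..32  inode  (8B, 2-aligned)
32..33  crc  (1B, 1-aligned)
33..34  reserved  (1B, 1-aligned)
sizeof = 34, alignof = 2
array of 20: 20 × 34 = 680

680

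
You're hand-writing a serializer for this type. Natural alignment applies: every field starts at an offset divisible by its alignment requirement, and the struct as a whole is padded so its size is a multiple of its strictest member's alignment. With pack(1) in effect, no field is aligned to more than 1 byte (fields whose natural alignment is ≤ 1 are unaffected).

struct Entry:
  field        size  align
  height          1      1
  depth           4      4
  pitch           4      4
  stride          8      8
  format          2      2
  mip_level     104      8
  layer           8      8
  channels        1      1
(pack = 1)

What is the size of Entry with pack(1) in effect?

0..1  height  (1B, 1-aligned)
1..5  depth  (4B, 1-aligned)
5..9  pitch  (4B, 1-aligned)
9..17  stride  (8B, 1-aligned)
17..19  format  (2B, 1-aligned)
19..123  mip_level  (104B, 1-aligned)
123..131  layer  (8B, 1-aligned)
131..132  channels  (1B, 1-aligned)
sizeof = 132, alignof = 1

132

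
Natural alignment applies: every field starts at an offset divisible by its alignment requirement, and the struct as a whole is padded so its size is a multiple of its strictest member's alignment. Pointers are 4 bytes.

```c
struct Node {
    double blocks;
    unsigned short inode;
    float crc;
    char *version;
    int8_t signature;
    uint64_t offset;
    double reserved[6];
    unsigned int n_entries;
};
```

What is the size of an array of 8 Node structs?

704

0..8  blocks  (8B, 8-aligned)
8..10  inode  (2B, 2-aligned)
10..12  -- padding (2B)
12..16  crc  (4B, 4-aligned)
16..20  version  (4B, 4-aligned)
20..21  signature  (1B, 1-aligned)
21..24  -- padding (3B)
24..32  offset  (8B, 8-aligned)
32..80  reserved  (48B, 8-aligned)
80..84  n_entries  (4B, 4-aligned)
84..88  -- tail padding (4B)
sizeof = 88, alignof = 8
array of 8: 8 × 88 = 704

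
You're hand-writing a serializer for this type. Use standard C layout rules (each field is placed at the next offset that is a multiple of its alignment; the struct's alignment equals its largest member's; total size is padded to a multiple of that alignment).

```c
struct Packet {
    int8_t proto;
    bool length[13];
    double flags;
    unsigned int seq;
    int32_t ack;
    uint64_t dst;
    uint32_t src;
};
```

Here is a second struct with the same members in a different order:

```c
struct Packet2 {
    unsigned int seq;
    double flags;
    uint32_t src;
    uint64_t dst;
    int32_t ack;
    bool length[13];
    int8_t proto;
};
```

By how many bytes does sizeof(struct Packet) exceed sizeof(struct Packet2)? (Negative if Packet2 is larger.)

proto at 0 (size 1, align 1) → ends 1
length at 1 (size 13, align 1) → ends 14
pad 2 to align 8 for flags
flags at 16 (size 8, align 8) → ends 24
seq at 24 (size 4, align 4) → ends 28
ack at 28 (size 4, align 4) → ends 32
dst at 32 (size 8, align 8) → ends 40
src at 40 (size 4, align 4) → ends 44
tail pad 4 to reach multiple of 8
total 48 bytes, alignment 8
— Packet2 —
seq at 0 (size 4, align 4) → ends 4
pad 4 to align 8 for flags
flags at 8 (size 8, align 8) → ends 16
src at 16 (size 4, align 4) → ends 20
pad 4 to align 8 for dst
dst at 24 (size 8, align 8) → ends 32
ack at 32 (size 4, align 4) → ends 36
length at 36 (size 13, align 1) → ends 49
proto at 49 (size 1, align 1) → ends 50
tail pad 6 to reach multiple of 8
total 56 bytes, alignment 8
48 − 56 = -8

-8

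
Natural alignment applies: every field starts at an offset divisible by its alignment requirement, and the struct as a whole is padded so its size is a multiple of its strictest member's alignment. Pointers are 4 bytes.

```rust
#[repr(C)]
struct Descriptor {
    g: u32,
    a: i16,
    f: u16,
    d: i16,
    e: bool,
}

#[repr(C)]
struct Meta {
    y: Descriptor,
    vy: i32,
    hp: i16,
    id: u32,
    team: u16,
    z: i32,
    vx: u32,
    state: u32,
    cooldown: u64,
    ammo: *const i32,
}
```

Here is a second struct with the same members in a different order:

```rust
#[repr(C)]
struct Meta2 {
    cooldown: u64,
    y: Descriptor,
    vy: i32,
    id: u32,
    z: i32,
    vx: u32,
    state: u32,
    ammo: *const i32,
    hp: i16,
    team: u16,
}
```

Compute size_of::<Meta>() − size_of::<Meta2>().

Descriptor: @0: g [4B, align 4] → 4; @4: a [2B, align 2] → 6; @6: f [2B, align 2] → 8; @8: d [2B, align 2] → 10; @10: e [1B, align 1] → 11; +1 tail pad (align 4); size 12, align 4
@0: y [12B, align 4] → 12
@12: vy [4B, align 4] → 16
@16: hp [2B, align 2] → 18
+2 pad (align 4)
@20: id [4B, align 4] → 24
@24: team [2B, align 2] → 26
+2 pad (align 4)
@28: z [4B, align 4] → 32
@32: vx [4B, align 4] → 36
@36: state [4B, align 4] → 40
@40: cooldown [8B, align 8] → 48
@48: ammo [4B, align 4] → 52
+4 tail pad (align 8)
size 56, align 8
— Meta2 —
@0: cooldown [8B, align 8] → 8
@8: y [12B, align 4] → 20
@20: vy [4B, align 4] → 24
@24: id [4B, align 4] → 28
@28: z [4B, align 4] → 32
@32: vx [4B, align 4] → 36
@36: state [4B, align 4] → 40
@40: ammo [4B, align 4] → 44
@44: hp [2B, align 2] → 46
@46: team [2B, align 2] → 48
size 48, align 8
56 − 48 = 8

8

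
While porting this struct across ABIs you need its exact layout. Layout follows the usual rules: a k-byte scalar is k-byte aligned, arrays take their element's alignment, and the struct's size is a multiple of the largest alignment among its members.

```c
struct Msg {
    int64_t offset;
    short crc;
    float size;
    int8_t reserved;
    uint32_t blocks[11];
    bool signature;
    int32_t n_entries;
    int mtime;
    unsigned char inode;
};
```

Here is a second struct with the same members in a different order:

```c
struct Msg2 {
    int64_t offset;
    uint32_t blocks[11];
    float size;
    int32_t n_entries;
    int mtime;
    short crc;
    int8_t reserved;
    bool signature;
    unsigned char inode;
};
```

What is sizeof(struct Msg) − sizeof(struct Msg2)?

8

0..8  offset  (8B, 8-aligned)
8..10  crc  (2B, 2-aligned)
10..12  -- padding (2B)
12..16  size  (4B, 4-aligned)
16..17  reserved  (1B, 1-aligned)
17..20  -- padding (3B)
20..64  blocks  (44B, 4-aligned)
64..65  signature  (1B, 1-aligned)
65..68  -- padding (3B)
68..72  n_entries  (4B, 4-aligned)
72..76  mtime  (4B, 4-aligned)
76..77  inode  (1B, 1-aligned)
77..80  -- tail padding (3B)
sizeof = 80, alignof = 8
— Msg2 —
0..8  offset  (8B, 8-aligned)
8..52  blocks  (44B, 4-aligned)
52..56  size  (4B, 4-aligned)
56..60  n_entries  (4B, 4-aligned)
60..64  mtime  (4B, 4-aligned)
64..66  crc  (2B, 2-aligned)
66..67  reserved  (1B, 1-aligned)
67..68  signature  (1B, 1-aligned)
68..69  inode  (1B, 1-aligned)
69..72  -- tail padding (3B)
sizeof = 72, alignof = 8
80 − 72 = 8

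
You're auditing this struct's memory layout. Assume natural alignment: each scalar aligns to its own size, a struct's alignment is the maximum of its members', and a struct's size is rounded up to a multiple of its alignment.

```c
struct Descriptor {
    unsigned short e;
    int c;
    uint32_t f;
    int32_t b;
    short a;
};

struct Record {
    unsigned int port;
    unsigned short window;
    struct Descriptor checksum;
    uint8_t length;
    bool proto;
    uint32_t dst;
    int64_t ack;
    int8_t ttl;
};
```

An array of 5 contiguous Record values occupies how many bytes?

Descriptor: e at 0 (size 2, align 2) → ends 2; pad 2 to align 4 for c; c at 4 (size 4, align 4) → ends 8; f at 8 (size 4, align 4) → ends 12; b at 12 (size 4, align 4) → ends 16; a at 16 (size 2, align 2) → ends 18; tail pad 2 to reach multiple of 4; total 20 bytes, alignment 4
port at 0 (size 4, align 4) → ends 4
window at 4 (size 2, align 2) → ends 6
pad 2 to align 4 for checksum
checksum at 8 (size 20, align 4) → ends 28
length at 28 (size 1, align 1) → ends 29
proto at 29 (size 1, align 1) → ends 30
pad 2 to align 4 for dst
dst at 32 (size 4, align 4) → ends 36
pad 4 to align 8 for ack
ack at 40 (size 8, align 8) → ends 48
ttl at 48 (size 1, align 1) → ends 49
tail pad 7 to reach multiple of 8
total 56 bytes, alignment 8
array of 5: 5 × 56 = 280

280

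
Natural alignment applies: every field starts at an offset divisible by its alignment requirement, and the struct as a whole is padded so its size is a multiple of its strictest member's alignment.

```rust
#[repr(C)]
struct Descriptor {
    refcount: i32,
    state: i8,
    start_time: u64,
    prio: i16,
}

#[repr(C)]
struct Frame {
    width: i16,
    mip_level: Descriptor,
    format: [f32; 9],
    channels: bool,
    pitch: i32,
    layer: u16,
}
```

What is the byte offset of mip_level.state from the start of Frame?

Descriptor: refcount at 0 (size 4, align 4) → ends 4; state at 4 (size 1, align 1) → ends 5; pad 3 to align 8 for start_time; start_time at 8 (size 8, align 8) → ends 16; prio at 16 (size 2, align 2) → ends 18; tail pad 6 to reach multiple of 8; total 24 bytes, alignment 8
width at 0 (size 2, align 2) → ends 2
pad 6 to align 8 for mip_level
mip_level at 8 (size 24, align 8) → ends 32
within Descriptor: state at 4
8 + 4 = 12

12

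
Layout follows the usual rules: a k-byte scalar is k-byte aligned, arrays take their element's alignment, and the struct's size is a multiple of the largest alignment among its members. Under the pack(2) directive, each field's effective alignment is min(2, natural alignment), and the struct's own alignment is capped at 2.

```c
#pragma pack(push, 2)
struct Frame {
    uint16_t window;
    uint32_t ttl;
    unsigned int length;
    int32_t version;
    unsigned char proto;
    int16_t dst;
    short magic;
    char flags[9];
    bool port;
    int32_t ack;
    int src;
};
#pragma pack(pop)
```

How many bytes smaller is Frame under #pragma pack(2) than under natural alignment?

2

natural layout:
  window at 0 (size 2, align 2) → ends 2
  pad 2 to align 4 for ttl
  ttl at 4 (size 4, align 4) → ends 8
  length at 8 (size 4, align 4) → ends 12
  version at 12 (size 4, align 4) → ends 16
  proto at 16 (size 1, align 1) → ends 17
  pad 1 to align 2 for dst
  dst at 18 (size 2, align 2) → ends 20
  magic at 20 (size 2, align 2) → ends 22
  flags at 22 (size 9, align 1) → ends 31
  port at 31 (size 1, align 1) → ends 32
  ack at 32 (size 4, align 4) → ends 36
  src at 36 (size 4, align 4) → ends 40
  total 40 bytes, alignment 4
packed(2) layout:
  window at 0 (size 2, align 2) → ends 2
  ttl at 2 (size 4, align 2) → ends 6
  length at 6 (size 4, align 2) → ends 10
  version at 10 (size 4, align 2) → ends 14
  proto at 14 (size 1, align 1) → ends 15
  pad 1 to align 2 for dst
  dst at 16 (size 2, align 2) → ends 18
  magic at 18 (size 2, align 2) → ends 20
  flags at 20 (size 9, align 1) → ends 29
  port at 29 (size 1, align 1) → ends 30
  ack at 30 (size 4, align 2) → ends 34
  src at 34 (size 4, align 2) → ends 38
  total 38 bytes, alignment 2
40 − 38 = 2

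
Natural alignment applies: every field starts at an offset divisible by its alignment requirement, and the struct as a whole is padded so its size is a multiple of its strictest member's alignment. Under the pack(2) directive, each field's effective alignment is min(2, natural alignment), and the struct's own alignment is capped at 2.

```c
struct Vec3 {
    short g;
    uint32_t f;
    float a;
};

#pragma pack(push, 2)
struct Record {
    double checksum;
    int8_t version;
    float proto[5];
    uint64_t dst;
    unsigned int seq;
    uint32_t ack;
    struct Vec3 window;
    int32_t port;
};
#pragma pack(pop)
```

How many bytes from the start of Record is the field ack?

42

Vec3: g at 0 (size 2, align 2) → ends 2; pad 2 to align 4 for f; f at 4 (size 4, align 4) → ends 8; a at 8 (size 4, align 4) → ends 12; total 12 bytes, alignment 4
checksum at 0 (size 8, align 2) → ends 8
version at 8 (size 1, align 1) → ends 9
pad 1 to align 2 for proto
proto at 10 (size 20, align 2) → ends 30
dst at 30 (size 8, align 2) → ends 38
seq at 38 (size 4, align 2) → ends 42
ack at 42 (size 4, align 2) → ends 46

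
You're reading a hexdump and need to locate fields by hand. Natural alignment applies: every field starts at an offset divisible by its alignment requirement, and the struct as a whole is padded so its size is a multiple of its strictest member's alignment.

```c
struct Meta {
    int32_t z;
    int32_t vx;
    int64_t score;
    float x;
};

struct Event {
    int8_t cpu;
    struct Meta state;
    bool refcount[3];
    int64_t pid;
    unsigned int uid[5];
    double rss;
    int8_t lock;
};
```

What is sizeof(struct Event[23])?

Meta: 0..4  z  (4B, 4-aligned); 4..8  vx  (4B, 4-aligned); 8..16  score  (8B, 8-aligned); 16..20  x  (4B, 4-aligned); 20..24  -- tail padding (4B); sizeof = 24, alignof = 8
0..1  cpu  (1B, 1-aligned)
1..8  -- padding (7B)
8..32  state  (24B, 8-aligned)
32..35  refcount  (3B, 1-aligned)
35..40  -- padding (5B)
40..48  pid  (8B, 8-aligned)
48..68  uid  (20B, 4-aligned)
68..72  -- padding (4B)
72..80  rss  (8B, 8-aligned)
80..81  lock  (1B, 1-aligned)
81..88  -- tail padding (7B)
sizeof = 88, alignof = 8
array of 23: 23 × 88 = 2024

2024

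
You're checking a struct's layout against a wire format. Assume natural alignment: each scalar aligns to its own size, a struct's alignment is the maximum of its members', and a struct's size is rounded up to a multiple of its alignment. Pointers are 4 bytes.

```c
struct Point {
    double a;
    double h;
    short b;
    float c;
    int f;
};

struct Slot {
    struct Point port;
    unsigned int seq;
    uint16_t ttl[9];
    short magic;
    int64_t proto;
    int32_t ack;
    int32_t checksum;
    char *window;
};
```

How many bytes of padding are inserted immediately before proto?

Point: a at 0 (size 8, align 8) → ends 8; h at 8 (size 8, align 8) → ends 16; b at 16 (size 2, align 2) → ends 18; pad 2 to align 4 for c; c at 20 (size 4, align 4) → ends 24; f at 24 (size 4, align 4) → ends 28; tail pad 4 to reach multiple of 8; total 32 bytes, alignment 8
port at 0 (size 32, align 8) → ends 32
seq at 32 (size 4, align 4) → ends 36
ttl at 36 (size 18, align 2) → ends 54
magic at 54 (size 2, align 2) → ends 56
proto at 56 (size 8, align 8) → ends 64

0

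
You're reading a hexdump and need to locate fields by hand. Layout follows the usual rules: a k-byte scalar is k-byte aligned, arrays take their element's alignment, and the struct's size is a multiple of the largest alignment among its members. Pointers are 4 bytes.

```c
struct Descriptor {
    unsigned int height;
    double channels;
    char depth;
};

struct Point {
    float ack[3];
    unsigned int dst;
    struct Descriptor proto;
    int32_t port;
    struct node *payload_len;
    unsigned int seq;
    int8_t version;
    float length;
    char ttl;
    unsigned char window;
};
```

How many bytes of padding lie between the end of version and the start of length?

Descriptor: 0..4  height  (4B, 4-aligned); 4..8  -- padding (4B); 8..16  channels  (8B, 8-aligned); 16..17  depth  (1B, 1-aligned); 17..24  -- tail padding (7B); sizeof = 24, alignof = 8
0..12  ack  (12B, 4-aligned)
12..16  dst  (4B, 4-aligned)
16..40  proto  (24B, 8-aligned)
40..44  port  (4B, 4-aligned)
44..48  payload_len  (4B, 4-aligned)
48..52  seq  (4B, 4-aligned)
52..53  version  (1B, 1-aligned)
53..56  -- padding (3B)
56..60  length  (4B, 4-aligned)

3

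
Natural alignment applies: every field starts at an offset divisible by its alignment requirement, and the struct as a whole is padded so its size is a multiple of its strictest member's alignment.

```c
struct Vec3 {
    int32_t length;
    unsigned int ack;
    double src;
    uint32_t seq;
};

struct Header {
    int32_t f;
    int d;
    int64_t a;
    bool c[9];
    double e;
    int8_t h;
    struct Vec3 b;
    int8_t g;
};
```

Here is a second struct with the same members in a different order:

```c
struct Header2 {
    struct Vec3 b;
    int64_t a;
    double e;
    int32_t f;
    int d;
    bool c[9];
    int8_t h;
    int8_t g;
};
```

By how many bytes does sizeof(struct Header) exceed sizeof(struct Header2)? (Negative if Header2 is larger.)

16

Vec3: @0: length [4B, align 4] → 4; @4: ack [4B, align 4] → 8; @8: src [8B, align 8] → 16; @16: seq [4B, align 4] → 20; +4 tail pad (align 8); size 24, align 8
@0: f [4B, align 4] → 4
@4: d [4B, align 4] → 8
@8: a [8B, align 8] → 16
@16: c [9B, align 1] → 25
+7 pad (align 8)
@32: e [8B, align 8] → 40
@40: h [1B, align 1] → 41
+7 pad (align 8)
@48: b [24B, align 8] → 72
@72: g [1B, align 1] → 73
+7 tail pad (align 8)
size 80, align 8
— Header2 —
@0: b [24B, align 8] → 24
@24: a [8B, align 8] → 32
@32: e [8B, align 8] → 40
@40: f [4B, align 4] → 44
@44: d [4B, align 4] → 48
@48: c [9B, align 1] → 57
@57: h [1B, align 1] → 58
@58: g [1B, align 1] → 59
+5 tail pad (align 8)
size 64, align 8
80 − 64 = 16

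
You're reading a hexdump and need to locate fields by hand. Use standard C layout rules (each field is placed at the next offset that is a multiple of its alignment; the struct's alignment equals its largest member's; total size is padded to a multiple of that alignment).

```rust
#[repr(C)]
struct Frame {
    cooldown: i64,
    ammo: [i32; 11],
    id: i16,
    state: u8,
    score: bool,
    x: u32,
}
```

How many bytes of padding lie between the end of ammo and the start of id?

@0: cooldown [8B, align 8] → 8
@8: ammo [44B, align 4] → 52
@52: id [2B, align 2] → 54

0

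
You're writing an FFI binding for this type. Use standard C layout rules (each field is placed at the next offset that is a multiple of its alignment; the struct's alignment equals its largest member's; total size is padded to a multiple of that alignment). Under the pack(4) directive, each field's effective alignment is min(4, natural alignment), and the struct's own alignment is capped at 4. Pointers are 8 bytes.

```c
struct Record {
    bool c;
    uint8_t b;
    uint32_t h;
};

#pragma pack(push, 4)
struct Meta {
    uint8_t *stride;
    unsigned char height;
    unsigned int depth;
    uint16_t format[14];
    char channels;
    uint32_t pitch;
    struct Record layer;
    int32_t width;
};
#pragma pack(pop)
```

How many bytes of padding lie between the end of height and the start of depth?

Record: 0..1  c  (1B, 1-aligned); 1..2  b  (1B, 1-aligned); 2..4  -- padding (2B); 4..8  h  (4B, 4-aligned); sizeof = 8, alignof = 4
0..8  stride  (8B, 4-aligned)
8..9  height  (1B, 1-aligned)
9..12  -- padding (3B)
12..16  depth  (4B, 4-aligned)

3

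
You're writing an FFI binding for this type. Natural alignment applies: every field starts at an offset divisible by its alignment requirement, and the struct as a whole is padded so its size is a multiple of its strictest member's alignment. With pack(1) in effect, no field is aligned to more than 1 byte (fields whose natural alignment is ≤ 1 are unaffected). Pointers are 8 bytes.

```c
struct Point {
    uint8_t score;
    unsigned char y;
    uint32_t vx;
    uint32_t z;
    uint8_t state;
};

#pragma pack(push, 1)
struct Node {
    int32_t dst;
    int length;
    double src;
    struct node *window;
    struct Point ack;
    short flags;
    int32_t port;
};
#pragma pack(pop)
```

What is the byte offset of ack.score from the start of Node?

Point: score at 0 (size 1, align 1) → ends 1; y at 1 (size 1, align 1) → ends 2; pad 2 to align 4 for vx; vx at 4 (size 4, align 4) → ends 8; z at 8 (size 4, align 4) → ends 12; state at 12 (size 1, align 1) → ends 13; tail pad 3 to reach multiple of 4; total 16 bytes, alignment 4
dst at 0 (size 4, align 1) → ends 4
length at 4 (size 4, align 1) → ends 8
src at 8 (size 8, align 1) → ends 16
window at 16 (size 8, align 1) → ends 24
ack at 24 (size 16, align 1) → ends 40
within Point: score at 0
24 + 0 = 24

24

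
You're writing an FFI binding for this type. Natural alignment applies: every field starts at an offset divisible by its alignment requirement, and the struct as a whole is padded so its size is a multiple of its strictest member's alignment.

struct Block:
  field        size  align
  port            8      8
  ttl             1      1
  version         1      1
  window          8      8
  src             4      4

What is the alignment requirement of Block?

8

member alignments: port=8, ttl=1, version=1, window=8, src=4
max = 8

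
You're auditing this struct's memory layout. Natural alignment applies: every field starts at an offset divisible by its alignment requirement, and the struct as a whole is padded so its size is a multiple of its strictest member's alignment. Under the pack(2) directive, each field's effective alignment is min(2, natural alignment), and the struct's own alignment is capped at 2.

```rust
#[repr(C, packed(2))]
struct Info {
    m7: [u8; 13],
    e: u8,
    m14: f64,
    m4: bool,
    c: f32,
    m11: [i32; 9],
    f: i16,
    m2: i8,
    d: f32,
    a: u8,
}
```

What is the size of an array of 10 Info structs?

740

@0: m7 [13B, align 1] → 13
@13: e [1B, align 1] → 14
@14: m14 [8B, align 2] → 22
@22: m4 [1B, align 1] → 23
+1 pad (align 2)
@24: c [4B, align 2] → 28
@28: m11 [36B, align 2] → 64
@64: f [2B, align 2] → 66
@66: m2 [1B, align 1] → 67
+1 pad (align 2)
@68: d [4B, align 2] → 72
@72: a [1B, align 1] → 73
+1 tail pad (align 2)
size 74, align 2
array of 10: 10 × 74 = 740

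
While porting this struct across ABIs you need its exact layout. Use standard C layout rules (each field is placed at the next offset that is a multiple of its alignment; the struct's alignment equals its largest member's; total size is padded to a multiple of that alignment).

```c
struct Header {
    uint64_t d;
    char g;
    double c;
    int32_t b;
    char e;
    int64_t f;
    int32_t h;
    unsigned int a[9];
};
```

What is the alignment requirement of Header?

8

member alignments: d=8, g=1, c=8, b=4, e=1, f=8, h=4, a=4
max = 8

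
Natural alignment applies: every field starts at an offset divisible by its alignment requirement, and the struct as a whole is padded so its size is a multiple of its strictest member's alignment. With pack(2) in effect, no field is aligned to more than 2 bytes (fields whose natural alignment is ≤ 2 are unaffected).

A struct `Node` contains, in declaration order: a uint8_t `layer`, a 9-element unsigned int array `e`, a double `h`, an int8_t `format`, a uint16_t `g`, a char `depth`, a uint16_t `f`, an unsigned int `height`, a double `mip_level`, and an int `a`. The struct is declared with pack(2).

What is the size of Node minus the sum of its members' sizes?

@0: layer [1B, align 1] → 1
+1 pad (align 2)
@2: e [36B, align 2] → 38
@38: h [8B, align 2] → 46
@46: format [1B, align 1] → 47
+1 pad (align 2)
@48: g [2B, align 2] → 50
@50: depth [1B, align 1] → 51
+1 pad (align 2)
@52: f [2B, align 2] → 54
@54: height [4B, align 2] → 58
@58: mip_level [8B, align 2] → 66
@66: a [4B, align 2] → 70
size 70, align 2
data bytes 67, size 70 → padding 3

3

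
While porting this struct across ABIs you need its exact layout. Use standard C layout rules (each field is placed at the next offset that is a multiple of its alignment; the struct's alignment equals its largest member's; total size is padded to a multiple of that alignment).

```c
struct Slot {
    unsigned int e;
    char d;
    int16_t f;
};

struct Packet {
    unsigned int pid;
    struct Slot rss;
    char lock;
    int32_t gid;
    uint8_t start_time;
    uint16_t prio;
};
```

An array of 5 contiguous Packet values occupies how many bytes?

Slot: 0..4  e  (4B, 4-aligned); 4..5  d  (1B, 1-aligned); 5..6  -- padding (1B); 6..8  f  (2B, 2-aligned); sizeof = 8, alignof = 4
0..4  pid  (4B, 4-aligned)
4..12  rss  (8B, 4-aligned)
12..13  lock  (1B, 1-aligned)
13..16  -- padding (3B)
16..20  gid  (4B, 4-aligned)
20..21  start_time  (1B, 1-aligned)
21..22  -- padding (1B)
22..24  prio  (2B, 2-aligned)
sizeof = 24, alignof = 4
array of 5: 5 × 24 = 120

120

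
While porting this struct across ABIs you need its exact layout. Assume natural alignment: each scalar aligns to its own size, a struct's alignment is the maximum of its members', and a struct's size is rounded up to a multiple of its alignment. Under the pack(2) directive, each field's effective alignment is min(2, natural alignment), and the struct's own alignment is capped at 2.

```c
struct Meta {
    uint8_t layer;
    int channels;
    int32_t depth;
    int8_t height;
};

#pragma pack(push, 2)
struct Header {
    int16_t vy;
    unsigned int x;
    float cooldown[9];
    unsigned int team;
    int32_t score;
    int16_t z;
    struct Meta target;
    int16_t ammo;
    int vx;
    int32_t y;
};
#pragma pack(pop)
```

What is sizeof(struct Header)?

78 bytes

Meta: layer at 0 (size 1, align 1) → ends 1; pad 3 to align 4 for channels; channels at 4 (size 4, align 4) → ends 8; depth at 8 (size 4, align 4) → ends 12; height at 12 (size 1, align 1) → ends 13; tail pad 3 to reach multiple of 4; total 16 bytes, alignment 4
vy at 0 (size 2, align 2) → ends 2
x at 2 (size 4, align 2) → ends 6
cooldown at 6 (size 36, align 2) → ends 42
team at 42 (size 4, align 2) → ends 46
score at 46 (size 4, align 2) → ends 50
z at 50 (size 2, align 2) → ends 52
target at 52 (size 16, align 2) → ends 68
ammo at 68 (size 2, align 2) → ends 70
vx at 70 (size 4, align 2) → ends 74
y at 74 (size 4, align 2) → ends 78
total 78 bytes, alignment 2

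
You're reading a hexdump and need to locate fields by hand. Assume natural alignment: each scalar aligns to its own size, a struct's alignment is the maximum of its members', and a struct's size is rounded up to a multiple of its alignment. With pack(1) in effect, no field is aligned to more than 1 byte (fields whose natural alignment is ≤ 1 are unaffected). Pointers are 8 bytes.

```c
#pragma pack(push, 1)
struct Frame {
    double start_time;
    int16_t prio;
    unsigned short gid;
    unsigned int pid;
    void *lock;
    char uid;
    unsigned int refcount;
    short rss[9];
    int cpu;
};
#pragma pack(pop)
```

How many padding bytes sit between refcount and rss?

0

start_time at 0 (size 8, align 1) → ends 8
prio at 8 (size 2, align 1) → ends 10
gid at 10 (size 2, align 1) → ends 12
pid at 12 (size 4, align 1) → ends 16
lock at 16 (size 8, align 1) → ends 24
uid at 24 (size 1, align 1) → ends 25
refcount at 25 (size 4, align 1) → ends 29
rss at 29 (size 18, align 1) → ends 47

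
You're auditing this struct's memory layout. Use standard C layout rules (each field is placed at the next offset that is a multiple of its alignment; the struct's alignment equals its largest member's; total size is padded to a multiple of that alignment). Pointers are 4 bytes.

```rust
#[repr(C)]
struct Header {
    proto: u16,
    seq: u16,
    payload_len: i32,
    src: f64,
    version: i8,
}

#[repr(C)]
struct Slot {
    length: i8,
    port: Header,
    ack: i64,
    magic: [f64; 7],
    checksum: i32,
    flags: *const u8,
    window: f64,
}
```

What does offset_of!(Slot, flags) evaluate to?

100

Header: 0..2  proto  (2B, 2-aligned); 2..4  seq  (2B, 2-aligned); 4..8  payload_len  (4B, 4-aligned); 8..16  src  (8B, 8-aligned); 16..17  version  (1B, 1-aligned); 17..24  -- tail padding (7B); sizeof = 24, alignof = 8
0..1  length  (1B, 1-aligned)
1..8  -- padding (7B)
8..32  port  (24B, 8-aligned)
32..40  ack  (8B, 8-aligned)
40..96  magic  (56B, 8-aligned)
96..100  checksum  (4B, 4-aligned)
100..104  flags  (4B, 4-aligned)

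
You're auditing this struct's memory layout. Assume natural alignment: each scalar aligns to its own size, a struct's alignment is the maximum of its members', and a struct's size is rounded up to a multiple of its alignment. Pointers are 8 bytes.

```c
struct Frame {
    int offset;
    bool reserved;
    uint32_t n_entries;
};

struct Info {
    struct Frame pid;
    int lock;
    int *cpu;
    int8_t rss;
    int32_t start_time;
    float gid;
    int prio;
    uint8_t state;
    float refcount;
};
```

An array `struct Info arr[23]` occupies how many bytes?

1104

Frame: 0..4  offset  (4B, 4-aligned); 4..5  reserved  (1B, 1-aligned); 5..8  -- padding (3B); 8..12  n_entries  (4B, 4-aligned); sizeof = 12, alignof = 4
0..12  pid  (12B, 4-aligned)
12..16  lock  (4B, 4-aligned)
16..24  cpu  (8B, 8-aligned)
24..25  rss  (1B, 1-aligned)
25..28  -- padding (3B)
28..32  start_time  (4B, 4-aligned)
32..36  gid  (4B, 4-aligned)
36..40  prio  (4B, 4-aligned)
40..41  state  (1B, 1-aligned)
41..44  -- padding (3B)
44..48  refcount  (4B, 4-aligned)
sizeof = 48, alignof = 8
array of 23: 23 × 48 = 1104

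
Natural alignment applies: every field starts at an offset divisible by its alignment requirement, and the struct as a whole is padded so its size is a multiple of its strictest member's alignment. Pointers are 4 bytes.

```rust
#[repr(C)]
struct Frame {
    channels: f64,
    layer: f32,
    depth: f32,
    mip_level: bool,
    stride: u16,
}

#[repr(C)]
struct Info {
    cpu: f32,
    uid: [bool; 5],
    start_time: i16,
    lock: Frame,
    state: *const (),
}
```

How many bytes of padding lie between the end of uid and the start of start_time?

1

Frame: 0..8  channels  (8B, 8-aligned); 8..12  layer  (4B, 4-aligned); 12..16  depth  (4B, 4-aligned); 16..17  mip_level  (1B, 1-aligned); 17..18  -- padding (1B); 18..20  stride  (2B, 2-aligned); 20..24  -- tail padding (4B); sizeof = 24, alignof = 8
0..4  cpu  (4B, 4-aligned)
4..9  uid  (5B, 1-aligned)
9..10  -- padding (1B)
10..12  start_time  (2B, 2-aligned)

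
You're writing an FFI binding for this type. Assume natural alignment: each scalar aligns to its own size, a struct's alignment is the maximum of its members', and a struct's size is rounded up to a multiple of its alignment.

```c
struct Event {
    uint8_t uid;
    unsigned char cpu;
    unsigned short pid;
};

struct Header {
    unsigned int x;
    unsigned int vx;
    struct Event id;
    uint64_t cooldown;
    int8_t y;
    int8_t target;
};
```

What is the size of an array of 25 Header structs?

Event: uid at 0 (size 1, align 1) → ends 1; cpu at 1 (size 1, align 1) → ends 2; pid at 2 (size 2, align 2) → ends 4; total 4 bytes, alignment 2
x at 0 (size 4, align 4) → ends 4
vx at 4 (size 4, align 4) → ends 8
id at 8 (size 4, align 2) → ends 12
pad 4 to align 8 for cooldown
cooldown at 16 (size 8, align 8) → ends 24
y at 24 (size 1, align 1) → ends 25
target at 25 (size 1, align 1) → ends 26
tail pad 6 to reach multiple of 8
total 32 bytes, alignment 8
array of 25: 25 × 32 = 800

800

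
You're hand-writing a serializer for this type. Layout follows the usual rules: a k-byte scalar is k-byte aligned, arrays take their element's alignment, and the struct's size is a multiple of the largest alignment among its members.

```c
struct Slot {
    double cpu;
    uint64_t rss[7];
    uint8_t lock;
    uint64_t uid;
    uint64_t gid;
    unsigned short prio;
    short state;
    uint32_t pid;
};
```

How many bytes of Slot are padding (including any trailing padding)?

7

cpu at 0 (size 8, align 8) → ends 8
rss at 8 (size 56, align 8) → ends 64
lock at 64 (size 1, align 1) → ends 65
pad 7 to align 8 for uid
uid at 72 (size 8, align 8) → ends 80
gid at 80 (size 8, align 8) → ends 88
prio at 88 (size 2, align 2) → ends 90
state at 90 (size 2, align 2) → ends 92
pid at 92 (size 4, align 4) → ends 96
total 96 bytes, alignment 8
data bytes 89, size 96 → padding 7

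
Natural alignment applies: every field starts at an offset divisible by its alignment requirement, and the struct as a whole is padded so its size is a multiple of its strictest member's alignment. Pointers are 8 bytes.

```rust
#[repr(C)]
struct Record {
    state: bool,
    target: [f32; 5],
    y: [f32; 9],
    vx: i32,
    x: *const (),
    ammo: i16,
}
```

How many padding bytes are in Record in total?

9

@0: state [1B, align 1] → 1
+3 pad (align 4)
@4: target [20B, align 4] → 24
@24: y [36B, align 4] → 60
@60: vx [4B, align 4] → 64
@64: x [8B, align 8] → 72
@72: ammo [2B, align 2] → 74
+6 tail pad (align 8)
size 80, align 8
data bytes 71, size 80 → padding 9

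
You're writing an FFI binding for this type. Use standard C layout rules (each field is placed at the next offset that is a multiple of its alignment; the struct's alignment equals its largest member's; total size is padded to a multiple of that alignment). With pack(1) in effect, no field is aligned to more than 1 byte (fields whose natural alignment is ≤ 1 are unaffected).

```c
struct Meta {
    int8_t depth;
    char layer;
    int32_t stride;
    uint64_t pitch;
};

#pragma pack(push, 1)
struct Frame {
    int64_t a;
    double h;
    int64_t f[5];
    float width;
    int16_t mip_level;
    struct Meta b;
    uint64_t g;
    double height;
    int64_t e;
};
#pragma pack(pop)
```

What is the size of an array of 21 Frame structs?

2142

Meta: 0..1  depth  (1B, 1-aligned); 1..2  layer  (1B, 1-aligned); 2..4  -- padding (2B); 4..8  stride  (4B, 4-aligned); 8..16  pitch  (8B, 8-aligned); sizeof = 16, alignof = 8
0..8  a  (8B, 1-aligned)
8..16  h  (8B, 1-aligned)
16..56  f  (40B, 1-aligned)
56..60  width  (4B, 1-aligned)
60..62  mip_level  (2B, 1-aligned)
62..78  b  (16B, 1-aligned)
78..86  g  (8B, 1-aligned)
86..94  height  (8B, 1-aligned)
94..102  e  (8B, 1-aligned)
sizeof = 102, alignof = 1
array of 21: 21 × 102 = 2142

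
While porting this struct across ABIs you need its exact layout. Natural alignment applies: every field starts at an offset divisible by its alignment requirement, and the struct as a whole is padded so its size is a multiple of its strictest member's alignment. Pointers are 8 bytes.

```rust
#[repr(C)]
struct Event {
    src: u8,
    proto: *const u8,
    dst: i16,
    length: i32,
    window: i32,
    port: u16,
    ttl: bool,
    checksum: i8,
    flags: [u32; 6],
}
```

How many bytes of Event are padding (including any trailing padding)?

9

src at 0 (size 1, align 1) → ends 1
pad 7 to align 8 for proto
proto at 8 (size 8, align 8) → ends 16
dst at 16 (size 2, align 2) → ends 18
pad 2 to align 4 for length
length at 20 (size 4, align 4) → ends 24
window at 24 (size 4, align 4) → ends 28
port at 28 (size 2, align 2) → ends 30
ttl at 30 (size 1, align 1) → ends 31
checksum at 31 (size 1, align 1) → ends 32
flags at 32 (size 24, align 4) → ends 56
total 56 bytes, alignment 8
data bytes 47, size 56 → padding 9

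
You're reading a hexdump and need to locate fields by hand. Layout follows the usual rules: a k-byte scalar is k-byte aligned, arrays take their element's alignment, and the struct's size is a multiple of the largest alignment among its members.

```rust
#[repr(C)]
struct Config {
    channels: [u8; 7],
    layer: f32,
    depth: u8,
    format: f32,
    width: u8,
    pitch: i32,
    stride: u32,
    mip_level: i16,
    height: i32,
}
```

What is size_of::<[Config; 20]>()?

@0: channels [7B, align 1] → 7
+1 pad (align 4)
@8: layer [4B, align 4] → 12
@12: depth [1B, align 1] → 13
+3 pad (align 4)
@16: format [4B, align 4] → 20
@20: width [1B, align 1] → 21
+3 pad (align 4)
@24: pitch [4B, align 4] → 28
@28: stride [4B, align 4] → 32
@32: mip_level [2B, align 2] → 34
+2 pad (align 4)
@36: height [4B, align 4] → 40
size 40, align 4
array of 20: 20 × 40 = 800

800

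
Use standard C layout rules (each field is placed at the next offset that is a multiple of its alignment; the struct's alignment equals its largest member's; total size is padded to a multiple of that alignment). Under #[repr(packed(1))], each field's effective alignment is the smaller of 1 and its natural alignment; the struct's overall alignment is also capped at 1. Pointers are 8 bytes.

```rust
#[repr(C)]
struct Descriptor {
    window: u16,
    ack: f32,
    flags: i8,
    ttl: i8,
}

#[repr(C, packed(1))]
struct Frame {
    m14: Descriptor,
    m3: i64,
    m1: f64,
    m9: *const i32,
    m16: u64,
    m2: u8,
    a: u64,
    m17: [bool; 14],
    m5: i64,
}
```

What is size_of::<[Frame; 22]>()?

Descriptor: 0..2  window  (2B, 2-aligned); 2..4  -- padding (2B); 4..8  ack  (4B, 4-aligned); 8..9  flags  (1B, 1-aligned); 9..10  ttl  (1B, 1-aligned); 10..12  -- tail padding (2B); sizeof = 12, alignof = 4
0..12  m14  (12B, 1-aligned)
12..20  m3  (8B, 1-aligned)
20..28  m1  (8B, 1-aligned)
28..36  m9  (8B, 1-aligned)
36..44  m16  (8B, 1-aligned)
44..45  m2  (1B, 1-aligned)
45..53  a  (8B, 1-aligned)
53..67  m17  (14B, 1-aligned)
67..75  m5  (8B, 1-aligned)
sizeof = 75, alignof = 1
array of 22: 22 × 75 = 1650

1650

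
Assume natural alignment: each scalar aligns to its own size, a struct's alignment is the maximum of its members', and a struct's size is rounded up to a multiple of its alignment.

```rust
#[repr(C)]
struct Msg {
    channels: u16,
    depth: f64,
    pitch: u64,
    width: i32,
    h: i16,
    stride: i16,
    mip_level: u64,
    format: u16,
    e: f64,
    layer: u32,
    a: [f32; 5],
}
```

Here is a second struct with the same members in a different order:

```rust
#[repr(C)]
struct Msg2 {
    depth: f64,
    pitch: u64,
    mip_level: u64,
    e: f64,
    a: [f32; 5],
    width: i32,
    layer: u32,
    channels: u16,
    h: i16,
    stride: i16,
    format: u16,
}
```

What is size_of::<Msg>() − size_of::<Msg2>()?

channels at 0 (size 2, align 2) → ends 2
pad 6 to align 8 for depth
depth at 8 (size 8, align 8) → ends 16
pitch at 16 (size 8, align 8) → ends 24
width at 24 (size 4, align 4) → ends 28
h at 28 (size 2, align 2) → ends 30
stride at 30 (size 2, align 2) → ends 32
mip_level at 32 (size 8, align 8) → ends 40
format at 40 (size 2, align 2) → ends 42
pad 6 to align 8 for e
e at 48 (size 8, align 8) → ends 56
layer at 56 (size 4, align 4) → ends 60
a at 60 (size 20, align 4) → ends 80
total 80 bytes, alignment 8
— Msg2 —
depth at 0 (size 8, align 8) → ends 8
pitch at 8 (size 8, align 8) → ends 16
mip_level at 16 (size 8, align 8) → ends 24
e at 24 (size 8, align 8) → ends 32
a at 32 (size 20, align 4) → ends 52
width at 52 (size 4, align 4) → ends 56
layer at 56 (size 4, align 4) → ends 60
channels at 60 (size 2, align 2) → ends 62
h at 62 (size 2, align 2) → ends 64
stride at 64 (size 2, align 2) → ends 66
format at 66 (size 2, align 2) → ends 68
tail pad 4 to reach multiple of 8
total 72 bytes, alignment 8
80 − 72 = 8

8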